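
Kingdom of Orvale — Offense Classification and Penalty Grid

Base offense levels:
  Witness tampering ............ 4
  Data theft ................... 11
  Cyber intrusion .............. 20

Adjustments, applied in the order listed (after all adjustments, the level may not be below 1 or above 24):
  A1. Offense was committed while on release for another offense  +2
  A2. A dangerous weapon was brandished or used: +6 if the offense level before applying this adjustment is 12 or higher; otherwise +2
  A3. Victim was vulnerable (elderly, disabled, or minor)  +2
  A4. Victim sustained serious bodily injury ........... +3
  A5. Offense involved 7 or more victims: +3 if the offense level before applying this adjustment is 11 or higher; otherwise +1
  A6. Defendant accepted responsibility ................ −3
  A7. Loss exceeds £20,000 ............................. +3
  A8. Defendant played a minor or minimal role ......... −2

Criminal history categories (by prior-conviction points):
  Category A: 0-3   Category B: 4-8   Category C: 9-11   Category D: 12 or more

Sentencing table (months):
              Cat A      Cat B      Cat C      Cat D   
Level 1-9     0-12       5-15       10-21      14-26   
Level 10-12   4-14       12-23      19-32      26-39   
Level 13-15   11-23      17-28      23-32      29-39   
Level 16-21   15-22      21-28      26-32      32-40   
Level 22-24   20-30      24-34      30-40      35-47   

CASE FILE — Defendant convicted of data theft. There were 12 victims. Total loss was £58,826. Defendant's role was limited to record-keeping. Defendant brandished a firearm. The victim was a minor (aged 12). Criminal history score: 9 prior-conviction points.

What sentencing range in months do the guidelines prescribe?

Base offense level for data theft: 11.
A2 applies (level before this adjustment is 11 < 12, so +2): 11 + 2 = 13.
A3 applies: 13 + 2 = 15.
A5 applies (level before this adjustment is 15 ≥ 11, so +3): 15 + 3 = 18.
A6 does not apply.
A7 applies: 18 + 3 = 21.
A8 applies: 21 − 2 = 19.
Final offense level: 19.
Criminal history: 9 prior points → Category C (9-11).
Level 19 falls in the 16-21 band.
Grid: Level 16-21 × Category C = 26-32 months.

26-32 months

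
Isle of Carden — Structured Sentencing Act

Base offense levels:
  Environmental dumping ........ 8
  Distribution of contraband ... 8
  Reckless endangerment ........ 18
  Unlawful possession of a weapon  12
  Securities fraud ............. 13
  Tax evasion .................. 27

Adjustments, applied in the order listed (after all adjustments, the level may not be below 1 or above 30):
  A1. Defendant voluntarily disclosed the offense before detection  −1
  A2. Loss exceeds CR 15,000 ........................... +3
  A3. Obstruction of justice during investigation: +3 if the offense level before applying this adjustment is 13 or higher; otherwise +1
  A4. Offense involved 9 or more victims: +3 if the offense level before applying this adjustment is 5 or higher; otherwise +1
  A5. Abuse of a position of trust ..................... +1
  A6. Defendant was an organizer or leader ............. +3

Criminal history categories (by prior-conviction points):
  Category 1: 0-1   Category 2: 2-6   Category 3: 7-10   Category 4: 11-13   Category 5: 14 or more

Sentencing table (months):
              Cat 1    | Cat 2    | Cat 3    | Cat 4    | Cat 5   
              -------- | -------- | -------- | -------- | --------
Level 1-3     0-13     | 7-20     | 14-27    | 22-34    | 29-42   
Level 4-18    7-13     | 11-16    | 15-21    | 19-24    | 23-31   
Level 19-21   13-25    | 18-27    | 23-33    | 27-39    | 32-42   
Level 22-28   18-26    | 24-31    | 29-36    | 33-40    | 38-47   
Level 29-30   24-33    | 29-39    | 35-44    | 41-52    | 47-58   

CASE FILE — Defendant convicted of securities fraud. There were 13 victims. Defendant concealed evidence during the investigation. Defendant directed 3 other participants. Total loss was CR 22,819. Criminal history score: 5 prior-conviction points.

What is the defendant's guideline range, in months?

24-31 months

Base offense level for securities fraud: 13.
A1 does not apply.
A2 applies: 13 + 3 = 16.
A3 applies (level before this adjustment is 16 ≥ 13, so +3): 16 + 3 = 19.
A4 applies (level before this adjustment is 19 ≥ 5, so +3): 19 + 3 = 22.
A6 applies: 22 + 3 = 25.
Final offense level: 25.
Criminal history: 5 prior points → Category 2 (2-6).
Level 25 falls in the 22-28 band.
Grid: Level 22-28 × Category 2 = 24-31 months.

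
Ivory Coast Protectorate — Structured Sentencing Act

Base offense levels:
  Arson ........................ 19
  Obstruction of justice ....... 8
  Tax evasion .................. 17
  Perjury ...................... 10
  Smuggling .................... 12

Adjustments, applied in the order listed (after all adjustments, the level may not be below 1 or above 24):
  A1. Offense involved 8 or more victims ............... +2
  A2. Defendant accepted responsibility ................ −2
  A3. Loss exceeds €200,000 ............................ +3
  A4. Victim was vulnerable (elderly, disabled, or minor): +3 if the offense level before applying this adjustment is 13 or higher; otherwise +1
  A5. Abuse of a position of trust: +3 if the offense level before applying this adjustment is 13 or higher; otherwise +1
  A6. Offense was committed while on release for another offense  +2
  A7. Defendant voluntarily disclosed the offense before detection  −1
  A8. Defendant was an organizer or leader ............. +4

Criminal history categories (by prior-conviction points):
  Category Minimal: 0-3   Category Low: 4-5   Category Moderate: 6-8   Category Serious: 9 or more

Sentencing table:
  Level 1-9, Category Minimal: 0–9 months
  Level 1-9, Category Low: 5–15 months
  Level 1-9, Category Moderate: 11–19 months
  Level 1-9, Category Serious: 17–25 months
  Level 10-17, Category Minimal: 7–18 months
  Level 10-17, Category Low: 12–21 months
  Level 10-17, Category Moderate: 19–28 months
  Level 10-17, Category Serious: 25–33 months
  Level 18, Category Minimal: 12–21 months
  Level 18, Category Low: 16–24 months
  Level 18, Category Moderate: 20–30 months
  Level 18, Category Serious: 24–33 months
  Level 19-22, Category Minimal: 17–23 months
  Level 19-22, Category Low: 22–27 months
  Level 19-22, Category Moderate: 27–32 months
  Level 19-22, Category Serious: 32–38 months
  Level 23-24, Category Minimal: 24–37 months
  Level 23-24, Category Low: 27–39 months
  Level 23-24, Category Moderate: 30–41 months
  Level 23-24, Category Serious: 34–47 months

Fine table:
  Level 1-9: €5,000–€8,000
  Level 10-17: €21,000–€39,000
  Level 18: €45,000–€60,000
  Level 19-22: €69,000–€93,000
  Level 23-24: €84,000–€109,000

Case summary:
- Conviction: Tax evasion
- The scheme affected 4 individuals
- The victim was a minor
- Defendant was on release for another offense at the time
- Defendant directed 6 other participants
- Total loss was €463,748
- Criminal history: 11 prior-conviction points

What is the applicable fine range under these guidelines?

€84,000–€109,000

Base offense level for tax evasion: 17.
A2 does not apply.
A3 applies: 17 + 3 = 20.
A4 applies (level before this adjustment is 20 ≥ 13, so +3): 20 + 3 = 23.
A5 does not apply.
A6 applies: 23 + 2 = 25.
A7 does not apply.
A8 applies: 25 + 4 = 29.
Level 29 exceeds the maximum of 24; capped at 24.
Final offense level: 24.
Level 24 falls in the 23-24 band.
Fine table: Level 23-24 → €84,000–€109,000.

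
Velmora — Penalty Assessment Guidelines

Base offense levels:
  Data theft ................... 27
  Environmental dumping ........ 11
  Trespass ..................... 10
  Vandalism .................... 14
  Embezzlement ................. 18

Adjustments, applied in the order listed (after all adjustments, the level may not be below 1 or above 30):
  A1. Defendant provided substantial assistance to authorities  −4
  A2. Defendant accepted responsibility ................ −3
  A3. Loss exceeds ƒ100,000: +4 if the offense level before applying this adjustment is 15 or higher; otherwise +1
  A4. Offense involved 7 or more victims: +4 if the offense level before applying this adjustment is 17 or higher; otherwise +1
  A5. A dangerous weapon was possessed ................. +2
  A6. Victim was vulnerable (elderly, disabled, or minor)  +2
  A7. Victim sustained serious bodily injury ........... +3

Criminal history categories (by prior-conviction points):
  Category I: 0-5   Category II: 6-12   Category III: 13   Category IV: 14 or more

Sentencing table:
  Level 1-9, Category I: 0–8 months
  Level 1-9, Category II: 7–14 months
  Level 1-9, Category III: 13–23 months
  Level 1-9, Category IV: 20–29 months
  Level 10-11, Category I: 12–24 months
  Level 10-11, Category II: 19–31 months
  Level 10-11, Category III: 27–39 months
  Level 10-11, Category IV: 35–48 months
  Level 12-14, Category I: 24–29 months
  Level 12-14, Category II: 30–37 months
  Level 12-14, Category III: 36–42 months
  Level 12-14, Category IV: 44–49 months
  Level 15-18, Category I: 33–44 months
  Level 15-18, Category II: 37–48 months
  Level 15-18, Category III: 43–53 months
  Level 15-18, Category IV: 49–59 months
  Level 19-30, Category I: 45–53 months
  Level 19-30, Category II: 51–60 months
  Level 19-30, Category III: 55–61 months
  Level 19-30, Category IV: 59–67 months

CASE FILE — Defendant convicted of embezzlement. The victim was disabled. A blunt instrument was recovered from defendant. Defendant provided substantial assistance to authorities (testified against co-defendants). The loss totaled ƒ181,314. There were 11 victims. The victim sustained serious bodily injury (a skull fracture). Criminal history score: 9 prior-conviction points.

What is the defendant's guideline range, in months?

51-60 months

Base offense level for embezzlement: 18.
A1 applies: 18 − 4 = 14.
A3 applies (level before this adjustment is 14 < 15, so +1): 14 + 1 = 15.
A4 applies (level before this adjustment is 15 < 17, so +1): 15 + 1 = 16.
A5 applies: 16 + 2 = 18.
A6 applies: 18 + 2 = 20.
A7 applies: 20 + 3 = 23.
Final offense level: 23.
Criminal history: 9 prior points → Category II (6-12).
Level 23 falls in the 19-30 band.
Grid: Level 19-30 × Category II = 51-60 months.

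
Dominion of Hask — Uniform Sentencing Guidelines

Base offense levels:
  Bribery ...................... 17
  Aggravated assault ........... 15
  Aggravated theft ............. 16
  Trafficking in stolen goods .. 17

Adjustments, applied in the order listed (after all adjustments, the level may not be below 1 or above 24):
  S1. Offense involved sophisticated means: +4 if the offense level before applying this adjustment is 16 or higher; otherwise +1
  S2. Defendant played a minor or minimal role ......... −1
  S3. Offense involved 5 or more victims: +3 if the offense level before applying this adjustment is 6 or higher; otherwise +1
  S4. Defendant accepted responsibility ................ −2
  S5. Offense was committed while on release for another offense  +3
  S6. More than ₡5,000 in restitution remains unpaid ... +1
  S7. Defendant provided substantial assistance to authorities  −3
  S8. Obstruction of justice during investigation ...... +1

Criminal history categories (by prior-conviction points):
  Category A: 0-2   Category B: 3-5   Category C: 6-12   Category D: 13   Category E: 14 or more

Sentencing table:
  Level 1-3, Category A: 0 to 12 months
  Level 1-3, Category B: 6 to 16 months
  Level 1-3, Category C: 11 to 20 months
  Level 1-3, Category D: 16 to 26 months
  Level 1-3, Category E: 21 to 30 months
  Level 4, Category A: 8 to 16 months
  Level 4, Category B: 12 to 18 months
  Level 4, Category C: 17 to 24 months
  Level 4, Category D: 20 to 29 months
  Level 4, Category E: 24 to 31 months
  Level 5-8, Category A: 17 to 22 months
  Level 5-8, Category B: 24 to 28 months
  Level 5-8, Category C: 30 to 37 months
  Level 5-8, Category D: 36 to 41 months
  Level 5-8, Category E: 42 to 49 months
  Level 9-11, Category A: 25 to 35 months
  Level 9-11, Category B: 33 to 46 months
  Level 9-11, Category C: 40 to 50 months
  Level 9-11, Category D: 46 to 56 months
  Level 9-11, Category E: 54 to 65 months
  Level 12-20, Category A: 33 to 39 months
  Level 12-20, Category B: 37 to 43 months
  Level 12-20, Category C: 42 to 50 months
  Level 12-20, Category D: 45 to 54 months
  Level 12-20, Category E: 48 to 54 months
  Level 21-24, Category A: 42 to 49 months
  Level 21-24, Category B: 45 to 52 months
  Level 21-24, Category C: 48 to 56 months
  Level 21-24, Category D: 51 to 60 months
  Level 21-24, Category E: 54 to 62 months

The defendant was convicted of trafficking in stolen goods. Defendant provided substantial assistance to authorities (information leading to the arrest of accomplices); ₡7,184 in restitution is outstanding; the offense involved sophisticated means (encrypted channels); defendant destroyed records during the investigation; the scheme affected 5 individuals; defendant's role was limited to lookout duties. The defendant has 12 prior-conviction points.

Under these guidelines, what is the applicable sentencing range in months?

48-56 months

Base offense level for trafficking in stolen goods: 17.
S1 applies (level before this adjustment is 17 ≥ 16, so +4): 17 + 4 = 21.
S2 applies: 21 − 1 = 20.
S3 applies (level before this adjustment is 20 ≥ 6, so +3): 20 + 3 = 23.
S6 applies: 23 + 1 = 24.
S7 applies: 24 − 3 = 21.
S8 applies: 21 + 1 = 22.
Final offense level: 22.
Criminal history: 12 prior points → Category C (6-12).
Level 22 falls in the 21-24 band.
Grid: Level 21-24 × Category C = 48-56 months.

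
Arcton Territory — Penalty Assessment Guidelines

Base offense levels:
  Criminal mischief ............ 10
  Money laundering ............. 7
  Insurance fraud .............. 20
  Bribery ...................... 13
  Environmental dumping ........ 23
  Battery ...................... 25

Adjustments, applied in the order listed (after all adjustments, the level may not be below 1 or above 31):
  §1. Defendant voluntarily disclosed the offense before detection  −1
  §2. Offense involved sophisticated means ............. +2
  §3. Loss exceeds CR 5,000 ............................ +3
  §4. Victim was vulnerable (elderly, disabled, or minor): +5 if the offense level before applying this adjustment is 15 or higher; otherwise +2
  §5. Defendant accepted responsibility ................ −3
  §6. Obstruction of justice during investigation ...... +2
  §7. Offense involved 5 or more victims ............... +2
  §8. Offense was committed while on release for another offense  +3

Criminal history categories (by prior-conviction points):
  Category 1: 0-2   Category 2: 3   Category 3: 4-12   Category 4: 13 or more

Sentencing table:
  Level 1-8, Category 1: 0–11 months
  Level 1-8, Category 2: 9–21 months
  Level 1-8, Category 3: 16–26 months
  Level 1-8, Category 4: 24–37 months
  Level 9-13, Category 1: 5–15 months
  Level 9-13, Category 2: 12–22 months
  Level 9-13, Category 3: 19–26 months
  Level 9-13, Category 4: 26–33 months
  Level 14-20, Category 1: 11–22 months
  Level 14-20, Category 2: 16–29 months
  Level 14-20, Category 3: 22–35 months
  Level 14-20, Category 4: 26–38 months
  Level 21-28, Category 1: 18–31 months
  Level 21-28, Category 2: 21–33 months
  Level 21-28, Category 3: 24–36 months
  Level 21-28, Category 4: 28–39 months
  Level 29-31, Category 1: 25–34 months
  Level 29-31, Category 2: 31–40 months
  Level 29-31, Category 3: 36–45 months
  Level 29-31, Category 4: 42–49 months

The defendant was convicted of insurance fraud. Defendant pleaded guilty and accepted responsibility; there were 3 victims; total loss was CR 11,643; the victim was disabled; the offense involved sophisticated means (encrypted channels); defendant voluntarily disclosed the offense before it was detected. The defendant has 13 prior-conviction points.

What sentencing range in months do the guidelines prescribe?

28-39 months

Base offense level for insurance fraud: 20.
§1 applies: 20 − 1 = 19.
§2 applies: 19 + 2 = 21.
§3 applies: 21 + 3 = 24.
§4 applies (level before this adjustment is 24 ≥ 15, so +5): 24 + 5 = 29.
§5 applies: 29 − 3 = 26.
§8 does not apply.
Final offense level: 26.
Criminal history: 13 prior points → Category 4 (13+).
Level 26 falls in the 21-28 band.
Grid: Level 21-28 × Category 4 = 28-39 months.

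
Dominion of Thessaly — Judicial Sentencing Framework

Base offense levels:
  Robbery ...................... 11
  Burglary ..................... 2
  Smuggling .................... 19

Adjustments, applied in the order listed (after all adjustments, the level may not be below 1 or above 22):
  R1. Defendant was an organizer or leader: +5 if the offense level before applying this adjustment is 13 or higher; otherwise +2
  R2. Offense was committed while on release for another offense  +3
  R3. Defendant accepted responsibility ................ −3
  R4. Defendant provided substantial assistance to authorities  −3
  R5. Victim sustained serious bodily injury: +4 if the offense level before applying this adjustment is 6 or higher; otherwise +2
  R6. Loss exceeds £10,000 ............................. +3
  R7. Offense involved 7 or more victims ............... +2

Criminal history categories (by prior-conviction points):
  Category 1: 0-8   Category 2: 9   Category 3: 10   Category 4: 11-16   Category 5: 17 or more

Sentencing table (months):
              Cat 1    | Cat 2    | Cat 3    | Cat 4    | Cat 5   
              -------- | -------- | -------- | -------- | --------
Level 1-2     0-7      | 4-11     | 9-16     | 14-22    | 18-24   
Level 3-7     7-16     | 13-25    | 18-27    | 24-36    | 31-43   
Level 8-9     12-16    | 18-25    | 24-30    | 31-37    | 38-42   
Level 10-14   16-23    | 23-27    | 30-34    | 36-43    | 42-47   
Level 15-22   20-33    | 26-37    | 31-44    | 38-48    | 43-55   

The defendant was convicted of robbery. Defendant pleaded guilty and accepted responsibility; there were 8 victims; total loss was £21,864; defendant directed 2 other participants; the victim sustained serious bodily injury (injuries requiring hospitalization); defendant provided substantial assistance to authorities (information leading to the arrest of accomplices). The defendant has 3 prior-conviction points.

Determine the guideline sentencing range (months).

Base offense level for robbery: 11.
R1 applies (level before this adjustment is 11 < 13, so +2): 11 + 2 = 13.
R3 applies: 13 − 3 = 10.
R4 applies: 10 − 3 = 7.
R5 applies (level before this adjustment is 7 ≥ 6, so +4): 7 + 4 = 11.
R6 applies: 11 + 3 = 14.
R7 applies: 14 + 2 = 16.
Final offense level: 16.
Criminal history: 3 prior points → Category 1 (0-8).
Level 16 falls in the 15-22 band.
Grid: Level 15-22 × Category 1 = 20-33 months.

20-33 months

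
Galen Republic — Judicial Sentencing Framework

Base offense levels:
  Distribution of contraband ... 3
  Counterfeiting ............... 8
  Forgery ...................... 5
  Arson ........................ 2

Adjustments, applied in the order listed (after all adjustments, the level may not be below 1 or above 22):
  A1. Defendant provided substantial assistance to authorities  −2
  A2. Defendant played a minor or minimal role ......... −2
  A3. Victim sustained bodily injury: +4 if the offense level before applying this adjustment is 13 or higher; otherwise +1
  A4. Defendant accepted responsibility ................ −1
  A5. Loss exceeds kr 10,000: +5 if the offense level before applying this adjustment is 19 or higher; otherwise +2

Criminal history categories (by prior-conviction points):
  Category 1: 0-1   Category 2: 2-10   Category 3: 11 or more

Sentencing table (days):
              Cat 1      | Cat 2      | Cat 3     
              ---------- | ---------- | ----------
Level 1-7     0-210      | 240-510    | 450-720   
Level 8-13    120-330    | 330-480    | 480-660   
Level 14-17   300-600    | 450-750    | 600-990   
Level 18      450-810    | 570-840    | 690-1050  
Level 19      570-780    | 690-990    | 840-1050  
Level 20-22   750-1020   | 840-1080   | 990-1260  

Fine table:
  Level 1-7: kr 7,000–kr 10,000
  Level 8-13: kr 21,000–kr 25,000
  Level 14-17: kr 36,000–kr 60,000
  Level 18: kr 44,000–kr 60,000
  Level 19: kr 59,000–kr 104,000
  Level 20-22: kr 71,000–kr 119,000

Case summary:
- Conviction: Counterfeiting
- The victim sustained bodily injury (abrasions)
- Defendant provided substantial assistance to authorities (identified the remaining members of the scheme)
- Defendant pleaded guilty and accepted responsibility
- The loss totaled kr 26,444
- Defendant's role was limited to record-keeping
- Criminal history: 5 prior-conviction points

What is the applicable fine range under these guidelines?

Base offense level for counterfeiting: 8.
A1 applies: 8 − 2 = 6.
A2 applies: 6 − 2 = 4.
A3 applies (level before this adjustment is 4 < 13, so +1): 4 + 1 = 5.
A4 applies: 5 − 1 = 4.
A5 applies (level before this adjustment is 4 < 19, so +2): 4 + 2 = 6.
Final offense level: 6.
Level 6 falls in the 1-7 band.
Fine table: Level 1-7 → kr 7,000–kr 10,000.

kr 7,000–kr 10,000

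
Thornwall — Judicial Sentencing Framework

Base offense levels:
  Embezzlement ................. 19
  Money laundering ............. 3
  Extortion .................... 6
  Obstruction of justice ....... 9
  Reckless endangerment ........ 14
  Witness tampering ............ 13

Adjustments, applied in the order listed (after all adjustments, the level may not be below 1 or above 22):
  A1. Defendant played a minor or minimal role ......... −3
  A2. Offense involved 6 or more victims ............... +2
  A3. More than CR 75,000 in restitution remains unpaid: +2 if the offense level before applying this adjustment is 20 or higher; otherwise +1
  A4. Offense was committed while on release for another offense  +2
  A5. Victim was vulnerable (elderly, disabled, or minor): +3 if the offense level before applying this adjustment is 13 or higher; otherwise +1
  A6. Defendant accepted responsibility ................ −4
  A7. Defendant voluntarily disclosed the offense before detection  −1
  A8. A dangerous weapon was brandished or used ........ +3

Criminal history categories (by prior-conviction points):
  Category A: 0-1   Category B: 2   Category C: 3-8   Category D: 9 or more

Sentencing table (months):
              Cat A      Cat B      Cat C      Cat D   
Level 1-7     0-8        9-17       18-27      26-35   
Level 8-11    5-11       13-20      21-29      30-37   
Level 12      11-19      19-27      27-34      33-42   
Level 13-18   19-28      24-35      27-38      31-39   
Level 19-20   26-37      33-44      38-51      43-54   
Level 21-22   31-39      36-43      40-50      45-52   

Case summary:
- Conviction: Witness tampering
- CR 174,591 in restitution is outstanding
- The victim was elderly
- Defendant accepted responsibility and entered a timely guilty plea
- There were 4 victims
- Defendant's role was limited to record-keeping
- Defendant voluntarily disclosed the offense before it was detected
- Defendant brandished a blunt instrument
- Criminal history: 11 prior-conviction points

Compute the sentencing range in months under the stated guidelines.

30-37 months

Base offense level for witness tampering: 13.
A1 applies: 13 − 3 = 10.
A3 applies (level before this adjustment is 10 < 20, so +1): 10 + 1 = 11.
A5 applies (level before this adjustment is 11 < 13, so +1): 11 + 1 = 12.
A6 applies: 12 − 4 = 8.
A7 applies: 8 − 1 = 7.
A8 applies: 7 + 3 = 10.
Final offense level: 10.
Criminal history: 11 prior points → Category D (9+).
Level 10 falls in the 8-11 band.
Grid: Level 8-11 × Category D = 30-37 months.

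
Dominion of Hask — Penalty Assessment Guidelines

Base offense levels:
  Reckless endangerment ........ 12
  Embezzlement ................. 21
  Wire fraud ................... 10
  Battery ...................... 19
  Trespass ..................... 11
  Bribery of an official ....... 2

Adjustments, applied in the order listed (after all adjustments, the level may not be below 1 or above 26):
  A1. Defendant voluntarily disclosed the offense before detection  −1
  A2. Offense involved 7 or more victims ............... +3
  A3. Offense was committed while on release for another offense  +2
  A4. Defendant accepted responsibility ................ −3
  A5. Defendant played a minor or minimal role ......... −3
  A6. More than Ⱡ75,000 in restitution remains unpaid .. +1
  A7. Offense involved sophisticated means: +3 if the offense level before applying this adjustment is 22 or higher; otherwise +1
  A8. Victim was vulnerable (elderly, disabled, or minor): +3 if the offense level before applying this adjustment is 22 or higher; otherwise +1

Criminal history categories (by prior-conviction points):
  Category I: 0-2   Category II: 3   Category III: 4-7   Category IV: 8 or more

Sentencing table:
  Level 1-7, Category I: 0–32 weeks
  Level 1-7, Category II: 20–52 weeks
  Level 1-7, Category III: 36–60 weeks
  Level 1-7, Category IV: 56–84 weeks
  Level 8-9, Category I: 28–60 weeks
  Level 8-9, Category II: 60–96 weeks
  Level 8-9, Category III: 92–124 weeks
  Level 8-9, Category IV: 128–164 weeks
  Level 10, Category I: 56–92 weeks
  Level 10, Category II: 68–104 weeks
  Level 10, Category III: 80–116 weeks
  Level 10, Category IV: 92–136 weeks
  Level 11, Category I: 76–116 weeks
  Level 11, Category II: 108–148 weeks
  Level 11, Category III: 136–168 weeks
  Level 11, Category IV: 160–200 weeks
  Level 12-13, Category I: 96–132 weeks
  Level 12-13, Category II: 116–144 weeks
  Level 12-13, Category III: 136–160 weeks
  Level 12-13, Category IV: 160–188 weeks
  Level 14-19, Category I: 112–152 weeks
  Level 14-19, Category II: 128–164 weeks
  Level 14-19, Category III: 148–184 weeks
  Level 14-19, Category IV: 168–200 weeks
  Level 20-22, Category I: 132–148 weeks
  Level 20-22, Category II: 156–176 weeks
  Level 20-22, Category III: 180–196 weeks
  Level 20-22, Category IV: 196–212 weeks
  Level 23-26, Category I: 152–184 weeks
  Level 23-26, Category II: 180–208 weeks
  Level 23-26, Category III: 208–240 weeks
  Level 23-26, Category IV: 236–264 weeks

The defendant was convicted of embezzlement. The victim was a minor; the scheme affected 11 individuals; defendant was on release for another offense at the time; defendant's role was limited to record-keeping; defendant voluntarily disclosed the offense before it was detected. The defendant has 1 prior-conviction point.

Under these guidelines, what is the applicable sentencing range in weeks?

152-184 weeks

Base offense level for embezzlement: 21.
A1 applies: 21 − 1 = 20.
A2 applies: 20 + 3 = 23.
A3 applies: 23 + 2 = 25.
A5 applies: 25 − 3 = 22.
A6 does not apply.
A7 does not apply.
A8 applies (level before this adjustment is 22 ≥ 22, so +3): 22 + 3 = 25.
Final offense level: 25.
Criminal history: 1 prior point → Category I (0-2).
Level 25 falls in the 23-26 band.
Grid: Level 23-26 × Category I = 152-184 weeks.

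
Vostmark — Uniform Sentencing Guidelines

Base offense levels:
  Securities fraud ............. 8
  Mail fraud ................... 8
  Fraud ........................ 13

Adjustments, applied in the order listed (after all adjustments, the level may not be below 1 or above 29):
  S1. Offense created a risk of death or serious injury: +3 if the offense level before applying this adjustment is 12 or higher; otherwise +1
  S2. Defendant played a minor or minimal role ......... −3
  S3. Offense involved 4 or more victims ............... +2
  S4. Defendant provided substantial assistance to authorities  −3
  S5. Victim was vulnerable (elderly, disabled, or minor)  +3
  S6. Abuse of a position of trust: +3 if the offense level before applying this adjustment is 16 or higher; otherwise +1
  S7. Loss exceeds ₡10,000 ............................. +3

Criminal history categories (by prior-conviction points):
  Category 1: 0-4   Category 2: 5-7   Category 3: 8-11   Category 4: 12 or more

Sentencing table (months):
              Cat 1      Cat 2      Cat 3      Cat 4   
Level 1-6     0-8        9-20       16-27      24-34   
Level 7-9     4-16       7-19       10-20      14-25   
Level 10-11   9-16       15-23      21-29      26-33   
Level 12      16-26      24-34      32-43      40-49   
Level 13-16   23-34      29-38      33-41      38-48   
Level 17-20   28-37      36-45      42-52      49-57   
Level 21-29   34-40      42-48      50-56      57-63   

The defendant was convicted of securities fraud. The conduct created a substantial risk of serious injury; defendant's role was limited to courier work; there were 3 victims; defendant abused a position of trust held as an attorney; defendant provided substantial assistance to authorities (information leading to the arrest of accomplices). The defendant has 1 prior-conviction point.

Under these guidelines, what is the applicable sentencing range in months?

Base offense level for securities fraud: 8.
S1 applies (level before this adjustment is 8 < 12, so +1): 8 + 1 = 9.
S2 applies: 9 − 3 = 6.
S3 does not apply.
S4 applies: 6 − 3 = 3.
S5 does not apply.
S6 applies (level before this adjustment is 3 < 16, so +1): 3 + 1 = 4.
Final offense level: 4.
Criminal history: 1 prior point → Category 1 (0-4).
Level 4 falls in the 1-6 band.
Grid: Level 1-6 × Category 1 = 0-8 months.

0-8 months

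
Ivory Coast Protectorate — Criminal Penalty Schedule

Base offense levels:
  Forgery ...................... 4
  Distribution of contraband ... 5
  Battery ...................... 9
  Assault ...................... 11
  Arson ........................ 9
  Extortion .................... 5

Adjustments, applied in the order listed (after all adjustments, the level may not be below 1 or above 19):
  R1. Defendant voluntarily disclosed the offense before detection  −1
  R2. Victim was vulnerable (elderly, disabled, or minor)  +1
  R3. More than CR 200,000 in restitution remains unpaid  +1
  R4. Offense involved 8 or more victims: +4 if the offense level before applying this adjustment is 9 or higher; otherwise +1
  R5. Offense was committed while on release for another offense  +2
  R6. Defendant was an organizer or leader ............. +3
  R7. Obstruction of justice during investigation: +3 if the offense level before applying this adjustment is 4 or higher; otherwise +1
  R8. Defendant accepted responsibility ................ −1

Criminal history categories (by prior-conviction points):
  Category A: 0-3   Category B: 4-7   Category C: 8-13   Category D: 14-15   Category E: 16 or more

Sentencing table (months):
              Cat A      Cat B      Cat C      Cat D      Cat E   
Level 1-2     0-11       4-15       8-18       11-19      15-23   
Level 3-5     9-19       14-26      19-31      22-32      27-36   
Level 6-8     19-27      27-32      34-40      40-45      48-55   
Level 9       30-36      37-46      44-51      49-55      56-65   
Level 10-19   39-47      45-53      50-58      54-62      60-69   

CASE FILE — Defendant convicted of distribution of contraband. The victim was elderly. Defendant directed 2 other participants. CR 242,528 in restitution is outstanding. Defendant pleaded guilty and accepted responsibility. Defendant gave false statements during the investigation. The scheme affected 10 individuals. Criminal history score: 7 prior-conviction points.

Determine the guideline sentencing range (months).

45-53 months

Base offense level for distribution of contraband: 5.
R2 applies: 5 + 1 = 6.
R3 applies: 6 + 1 = 7.
R4 applies (level before this adjustment is 7 < 9, so +1): 7 + 1 = 8.
R5 does not apply.
R6 applies: 8 + 3 = 11.
R7 applies (level before this adjustment is 11 ≥ 4, so +3): 11 + 3 = 14.
R8 applies: 14 − 1 = 13.
Final offense level: 13.
Criminal history: 7 prior points → Category B (4-7).
Level 13 falls in the 10-19 band.
Grid: Level 10-19 × Category B = 45-53 months.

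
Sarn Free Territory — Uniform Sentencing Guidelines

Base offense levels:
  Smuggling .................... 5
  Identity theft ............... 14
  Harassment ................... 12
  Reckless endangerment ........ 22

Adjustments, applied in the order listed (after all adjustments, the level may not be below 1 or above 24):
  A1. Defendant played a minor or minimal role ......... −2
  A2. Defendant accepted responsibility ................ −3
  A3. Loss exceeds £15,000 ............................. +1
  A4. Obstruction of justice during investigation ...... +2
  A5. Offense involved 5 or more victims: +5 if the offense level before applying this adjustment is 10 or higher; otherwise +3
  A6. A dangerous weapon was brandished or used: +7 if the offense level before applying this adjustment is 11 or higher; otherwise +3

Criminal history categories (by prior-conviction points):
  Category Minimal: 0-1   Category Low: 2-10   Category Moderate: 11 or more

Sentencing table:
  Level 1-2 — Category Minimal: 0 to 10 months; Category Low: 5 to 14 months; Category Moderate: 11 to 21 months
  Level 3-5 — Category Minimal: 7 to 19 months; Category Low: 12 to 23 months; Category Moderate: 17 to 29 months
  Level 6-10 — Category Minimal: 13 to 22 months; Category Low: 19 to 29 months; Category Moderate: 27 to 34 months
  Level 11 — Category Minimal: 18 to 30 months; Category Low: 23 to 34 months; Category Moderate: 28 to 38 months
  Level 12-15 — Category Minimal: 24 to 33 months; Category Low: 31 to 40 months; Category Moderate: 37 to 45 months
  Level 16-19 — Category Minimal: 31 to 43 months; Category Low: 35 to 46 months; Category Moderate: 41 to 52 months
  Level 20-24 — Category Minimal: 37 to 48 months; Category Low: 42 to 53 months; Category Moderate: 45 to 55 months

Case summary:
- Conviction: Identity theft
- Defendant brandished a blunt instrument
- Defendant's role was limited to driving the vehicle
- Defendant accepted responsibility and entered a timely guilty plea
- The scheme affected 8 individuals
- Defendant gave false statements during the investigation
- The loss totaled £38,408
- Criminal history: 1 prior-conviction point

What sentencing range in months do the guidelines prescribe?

37-48 months

Base offense level for identity theft: 14.
A1 applies: 14 − 2 = 12.
A2 applies: 12 − 3 = 9.
A3 applies: 9 + 1 = 10.
A4 applies: 10 + 2 = 12.
A5 applies (level before this adjustment is 12 ≥ 10, so +5): 12 + 5 = 17.
A6 applies (level before this adjustment is 17 ≥ 11, so +7): 17 + 7 = 24.
Final offense level: 24.
Criminal history: 1 prior point → Category Minimal (0-1).
Level 24 falls in the 20-24 band.
Grid: Level 20-24 × Category Minimal = 37-48 months.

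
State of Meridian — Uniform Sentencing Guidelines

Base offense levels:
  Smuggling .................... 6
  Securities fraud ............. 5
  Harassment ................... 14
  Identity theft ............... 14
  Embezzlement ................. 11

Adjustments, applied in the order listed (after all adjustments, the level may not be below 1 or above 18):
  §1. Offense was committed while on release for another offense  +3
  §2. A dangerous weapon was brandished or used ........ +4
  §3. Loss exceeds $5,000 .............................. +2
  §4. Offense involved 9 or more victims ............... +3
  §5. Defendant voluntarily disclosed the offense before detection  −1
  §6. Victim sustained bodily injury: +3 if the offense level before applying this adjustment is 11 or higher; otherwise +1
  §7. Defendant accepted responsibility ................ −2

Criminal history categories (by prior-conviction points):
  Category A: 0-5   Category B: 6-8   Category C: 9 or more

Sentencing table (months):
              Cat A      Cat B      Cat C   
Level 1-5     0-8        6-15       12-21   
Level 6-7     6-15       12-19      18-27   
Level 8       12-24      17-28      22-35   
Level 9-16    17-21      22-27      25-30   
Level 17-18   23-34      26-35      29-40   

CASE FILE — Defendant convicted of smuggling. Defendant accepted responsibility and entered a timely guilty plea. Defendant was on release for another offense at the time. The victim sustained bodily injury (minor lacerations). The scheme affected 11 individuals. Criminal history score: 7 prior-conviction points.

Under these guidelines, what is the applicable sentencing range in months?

22-27 months

Base offense level for smuggling: 6.
§1 applies: 6 + 3 = 9.
§4 applies: 9 + 3 = 12.
§6 applies (level before this adjustment is 12 ≥ 11, so +3): 12 + 3 = 15.
§7 applies: 15 − 2 = 13.
Final offense level: 13.
Criminal history: 7 prior points → Category B (6-8).
Level 13 falls in the 9-16 band.
Grid: Level 9-16 × Category B = 22-27 months.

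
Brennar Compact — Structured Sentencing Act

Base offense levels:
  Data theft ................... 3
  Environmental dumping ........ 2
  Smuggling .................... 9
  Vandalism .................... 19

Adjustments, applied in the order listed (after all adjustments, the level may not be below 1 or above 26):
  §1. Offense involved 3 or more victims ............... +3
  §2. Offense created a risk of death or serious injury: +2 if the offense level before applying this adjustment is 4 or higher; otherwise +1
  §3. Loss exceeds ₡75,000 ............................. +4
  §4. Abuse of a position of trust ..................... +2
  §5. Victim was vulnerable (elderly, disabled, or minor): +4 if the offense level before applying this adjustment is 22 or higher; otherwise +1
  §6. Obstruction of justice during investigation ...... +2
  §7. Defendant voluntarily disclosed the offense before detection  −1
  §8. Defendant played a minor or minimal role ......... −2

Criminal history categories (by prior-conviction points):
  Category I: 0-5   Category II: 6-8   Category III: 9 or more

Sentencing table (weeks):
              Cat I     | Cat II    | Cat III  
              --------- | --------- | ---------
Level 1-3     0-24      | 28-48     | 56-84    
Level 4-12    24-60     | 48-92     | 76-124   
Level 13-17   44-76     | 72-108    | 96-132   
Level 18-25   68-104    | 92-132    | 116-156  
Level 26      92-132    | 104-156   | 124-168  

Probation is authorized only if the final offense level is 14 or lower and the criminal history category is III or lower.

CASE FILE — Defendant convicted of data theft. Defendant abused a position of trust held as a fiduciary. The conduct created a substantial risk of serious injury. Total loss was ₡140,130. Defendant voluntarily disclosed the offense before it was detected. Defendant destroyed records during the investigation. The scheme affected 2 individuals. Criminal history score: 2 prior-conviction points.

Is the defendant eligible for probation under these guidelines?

Base offense level for data theft: 3.
§1 does not apply.
§2 applies (level before this adjustment is 3 < 4, so +1): 3 + 1 = 4.
§3 applies: 4 + 4 = 8.
§4 applies: 8 + 2 = 10.
§6 applies: 10 + 2 = 12.
§7 applies: 12 − 1 = 11.
§8 does not apply.
Final offense level: 11.
Criminal history: 2 prior points → Category I (0-5).
Level 11 falls in the 4-12 band.
Grid: Level 4-12 × Category I = 24-60 weeks.
Probation check: level 11 ≤ 14 and category I ≤ III → eligible.

Yes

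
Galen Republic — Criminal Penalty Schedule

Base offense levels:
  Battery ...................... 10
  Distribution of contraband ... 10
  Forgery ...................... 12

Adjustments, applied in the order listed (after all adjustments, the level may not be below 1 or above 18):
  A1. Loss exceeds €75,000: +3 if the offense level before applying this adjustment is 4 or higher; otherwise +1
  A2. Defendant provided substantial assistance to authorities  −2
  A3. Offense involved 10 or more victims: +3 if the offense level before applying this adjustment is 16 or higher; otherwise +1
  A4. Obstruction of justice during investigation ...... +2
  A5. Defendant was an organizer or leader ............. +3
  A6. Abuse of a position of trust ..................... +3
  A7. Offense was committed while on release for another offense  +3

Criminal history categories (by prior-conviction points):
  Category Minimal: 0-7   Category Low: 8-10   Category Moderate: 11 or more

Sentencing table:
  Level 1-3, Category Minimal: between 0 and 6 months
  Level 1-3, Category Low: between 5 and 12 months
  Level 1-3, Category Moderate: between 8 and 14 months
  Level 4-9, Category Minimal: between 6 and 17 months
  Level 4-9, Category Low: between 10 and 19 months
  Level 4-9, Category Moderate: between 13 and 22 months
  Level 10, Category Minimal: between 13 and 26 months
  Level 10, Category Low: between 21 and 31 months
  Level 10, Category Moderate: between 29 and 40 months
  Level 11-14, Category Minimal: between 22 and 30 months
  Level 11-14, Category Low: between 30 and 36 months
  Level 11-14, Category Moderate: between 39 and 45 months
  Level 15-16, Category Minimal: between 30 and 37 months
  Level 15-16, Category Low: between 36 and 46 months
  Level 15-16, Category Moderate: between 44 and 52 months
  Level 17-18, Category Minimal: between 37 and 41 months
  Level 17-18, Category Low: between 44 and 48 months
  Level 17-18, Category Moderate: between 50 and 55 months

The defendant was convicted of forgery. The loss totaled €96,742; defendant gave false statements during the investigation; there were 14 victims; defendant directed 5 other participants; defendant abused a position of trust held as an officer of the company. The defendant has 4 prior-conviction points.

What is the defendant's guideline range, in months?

37-41 months

Base offense level for forgery: 12.
A1 applies (level before this adjustment is 12 ≥ 4, so +3): 12 + 3 = 15.
A3 applies (level before this adjustment is 15 < 16, so +1): 15 + 1 = 16.
A4 applies: 16 + 2 = 18.
A5 applies: 18 + 3 = 21.
A6 applies: 21 + 3 = 24.
Level 24 exceeds the maximum of 18; capped at 18.
Final offense level: 18.
Criminal history: 4 prior points → Category Minimal (0-7).
Level 18 falls in the 17-18 band.
Grid: Level 17-18 × Category Minimal = 37-41 months.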